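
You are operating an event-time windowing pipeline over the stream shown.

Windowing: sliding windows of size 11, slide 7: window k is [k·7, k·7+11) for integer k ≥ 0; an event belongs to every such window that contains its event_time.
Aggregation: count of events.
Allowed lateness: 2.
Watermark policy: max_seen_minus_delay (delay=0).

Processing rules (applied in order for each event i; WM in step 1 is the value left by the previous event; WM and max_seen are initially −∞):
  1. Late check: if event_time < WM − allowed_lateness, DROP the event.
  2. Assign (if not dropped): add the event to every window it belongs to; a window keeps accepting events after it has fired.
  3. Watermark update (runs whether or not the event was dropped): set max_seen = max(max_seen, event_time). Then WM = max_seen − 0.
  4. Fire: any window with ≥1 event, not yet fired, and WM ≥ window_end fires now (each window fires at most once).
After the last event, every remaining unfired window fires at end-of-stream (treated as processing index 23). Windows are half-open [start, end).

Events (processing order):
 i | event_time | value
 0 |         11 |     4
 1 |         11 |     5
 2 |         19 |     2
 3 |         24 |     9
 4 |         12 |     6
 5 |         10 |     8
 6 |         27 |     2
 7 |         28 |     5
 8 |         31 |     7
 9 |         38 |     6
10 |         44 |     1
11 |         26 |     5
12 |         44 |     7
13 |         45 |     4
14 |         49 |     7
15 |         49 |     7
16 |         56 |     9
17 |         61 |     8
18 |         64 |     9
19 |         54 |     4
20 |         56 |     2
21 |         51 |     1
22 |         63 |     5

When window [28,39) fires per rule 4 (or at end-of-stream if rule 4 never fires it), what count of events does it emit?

3

i=0 t=11 v=4: → [7,18); WM=11
i=1 t=11 v=5: → [7,18); WM=11
i=2 t=19 v=2: → [14,25); WM=19; [7,18) fires=2
i=3 t=24 v=9: → [21,32),[14,25); WM=24
i=4 t=12 v=6: DROP (t<24-2); WM=24
i=5 t=10 v=8: DROP (t<24-2); WM=24
i=6 t=27 v=2: → [21,32); WM=27; [14,25) fires=2
i=7 t=28 v=5: → [28,39),[21,32); WM=28
i=8 t=31 v=7: → [28,39),[21,32); WM=31
i=9 t=38 v=6: → [35,46),[28,39); WM=38; [21,32) fires=4
i=10 t=44 v=1: → [42,53),[35,46); WM=44; [28,39) fires=3
i=11 t=26 v=5: DROP (t<44-2); WM=44
i=12 t=44 v=7: → [42,53),[35,46); WM=44
i=13 t=45 v=4: → [42,53),[35,46); WM=45
i=14 t=49 v=7: → [49,60),[42,53); WM=49; [35,46) fires=4
i=15 t=49 v=7: → [49,60),[42,53); WM=49
i=16 t=56 v=9: → [56,67),[49,60); WM=56; [42,53) fires=5
i=17 t=61 v=8: → [56,67); WM=61; [49,60) fires=3
i=18 t=64 v=9: → [63,74),[56,67); WM=64
i=19 t=54 v=4: DROP (t<64-2); WM=64
i=20 t=56 v=2: DROP (t<64-2); WM=64
i=21 t=51 v=1: DROP (t<64-2); WM=64
i=22 t=63 v=5: → [63,74),[56,67); WM=64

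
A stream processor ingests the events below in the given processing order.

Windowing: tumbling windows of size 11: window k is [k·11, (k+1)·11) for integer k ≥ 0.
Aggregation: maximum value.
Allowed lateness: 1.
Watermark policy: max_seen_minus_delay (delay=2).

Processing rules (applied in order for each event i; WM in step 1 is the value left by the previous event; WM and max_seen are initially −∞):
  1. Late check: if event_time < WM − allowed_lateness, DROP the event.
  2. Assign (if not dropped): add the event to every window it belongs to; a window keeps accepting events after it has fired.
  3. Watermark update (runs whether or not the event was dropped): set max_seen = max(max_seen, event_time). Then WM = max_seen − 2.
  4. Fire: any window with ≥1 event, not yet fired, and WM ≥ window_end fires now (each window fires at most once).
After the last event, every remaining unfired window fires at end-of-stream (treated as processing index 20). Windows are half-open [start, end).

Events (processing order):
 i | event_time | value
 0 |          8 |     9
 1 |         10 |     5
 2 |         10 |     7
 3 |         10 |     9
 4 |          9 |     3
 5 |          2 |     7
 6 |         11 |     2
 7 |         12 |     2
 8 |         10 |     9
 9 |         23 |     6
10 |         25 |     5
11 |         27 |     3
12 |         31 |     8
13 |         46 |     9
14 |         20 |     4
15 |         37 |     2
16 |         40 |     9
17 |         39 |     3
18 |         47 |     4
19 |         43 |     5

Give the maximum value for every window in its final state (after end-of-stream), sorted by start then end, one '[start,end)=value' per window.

[0,11)=9 [11,22)=2 [22,33)=8 [44,55)=9

i=0 t=8 v=9: → [0,11); WM=6
i=1 t=10 v=5: → [0,11); WM=8
i=2 t=10 v=7: → [0,11); WM=8
i=3 t=10 v=9: → [0,11); WM=8
i=4 t=9 v=3: → [0,11); WM=8
i=5 t=2 v=7: DROP (t<8-1); WM=8
i=6 t=11 v=2: → [11,22); WM=9
i=7 t=12 v=2: → [11,22); WM=10
i=8 t=10 v=9: → [0,11); WM=10
i=9 t=23 v=6: → [22,33); WM=21; [0,11) fires=9
i=10 t=25 v=5: → [22,33); WM=23; [11,22) fires=2
i=11 t=27 v=3: → [22,33); WM=25
i=12 t=31 v=8: → [22,33); WM=29
i=13 t=46 v=9: → [44,55); WM=44; [22,33) fires=8
i=14 t=20 v=4: DROP (t<44-1); WM=44
i=15 t=37 v=2: DROP (t<44-1); WM=44
i=16 t=40 v=9: DROP (t<44-1); WM=44
i=17 t=39 v=3: DROP (t<44-1); WM=44
i=18 t=47 v=4: → [44,55); WM=45
i=19 t=43 v=5: DROP (t<45-1); WM=45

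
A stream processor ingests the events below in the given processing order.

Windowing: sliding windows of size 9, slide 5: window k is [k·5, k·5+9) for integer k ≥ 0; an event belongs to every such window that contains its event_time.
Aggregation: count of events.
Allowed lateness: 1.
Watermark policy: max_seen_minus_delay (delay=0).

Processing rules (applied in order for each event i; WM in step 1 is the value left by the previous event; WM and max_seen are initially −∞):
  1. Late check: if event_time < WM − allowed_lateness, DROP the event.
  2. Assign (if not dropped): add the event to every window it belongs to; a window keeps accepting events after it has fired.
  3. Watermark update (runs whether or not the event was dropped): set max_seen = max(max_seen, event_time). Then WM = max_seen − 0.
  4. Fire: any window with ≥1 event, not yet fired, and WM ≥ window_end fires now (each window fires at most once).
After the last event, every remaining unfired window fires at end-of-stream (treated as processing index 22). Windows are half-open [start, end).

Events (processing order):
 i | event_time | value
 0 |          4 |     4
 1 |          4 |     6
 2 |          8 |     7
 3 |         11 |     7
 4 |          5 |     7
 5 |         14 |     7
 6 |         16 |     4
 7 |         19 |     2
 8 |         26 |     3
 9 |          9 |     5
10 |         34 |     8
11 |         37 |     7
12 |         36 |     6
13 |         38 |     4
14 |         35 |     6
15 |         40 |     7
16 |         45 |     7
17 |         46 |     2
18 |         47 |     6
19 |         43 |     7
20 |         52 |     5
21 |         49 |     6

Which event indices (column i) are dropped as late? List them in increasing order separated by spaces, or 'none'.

i=0 t=4 v=4: → [0,9); WM=4
i=1 t=4 v=6: → [0,9); WM=4
i=2 t=8 v=7: → [5,14),[0,9); WM=8
i=3 t=11 v=7: → [10,19),[5,14); WM=11; [0,9) fires=3
i=4 t=5 v=7: DROP (t<11-1); WM=11
i=5 t=14 v=7: → [10,19); WM=14; [5,14) fires=2
i=6 t=16 v=4: → [15,24),[10,19); WM=16
i=7 t=19 v=2: → [15,24); WM=19; [10,19) fires=3
i=8 t=26 v=3: → [25,34),[20,29); WM=26; [15,24) fires=2
i=9 t=9 v=5: DROP (t<26-1); WM=26
i=10 t=34 v=8: → [30,39); WM=34; [20,29) fires=1 [25,34) fires=1
i=11 t=37 v=7: → [35,44),[30,39); WM=37
i=12 t=36 v=6: → [35,44),[30,39); WM=37
i=13 t=38 v=4: → [35,44),[30,39); WM=38
i=14 t=35 v=6: DROP (t<38-1); WM=38
i=15 t=40 v=7: → [40,49),[35,44); WM=40; [30,39) fires=4
i=16 t=45 v=7: → [45,54),[40,49); WM=45; [35,44) fires=4
i=17 t=46 v=2: → [45,54),[40,49); WM=46
i=18 t=47 v=6: → [45,54),[40,49); WM=47
i=19 t=43 v=7: DROP (t<47-1); WM=47
i=20 t=52 v=5: → [50,59),[45,54); WM=52; [40,49) fires=4
i=21 t=49 v=6: DROP (t<52-1); WM=52

4 9 14 19 21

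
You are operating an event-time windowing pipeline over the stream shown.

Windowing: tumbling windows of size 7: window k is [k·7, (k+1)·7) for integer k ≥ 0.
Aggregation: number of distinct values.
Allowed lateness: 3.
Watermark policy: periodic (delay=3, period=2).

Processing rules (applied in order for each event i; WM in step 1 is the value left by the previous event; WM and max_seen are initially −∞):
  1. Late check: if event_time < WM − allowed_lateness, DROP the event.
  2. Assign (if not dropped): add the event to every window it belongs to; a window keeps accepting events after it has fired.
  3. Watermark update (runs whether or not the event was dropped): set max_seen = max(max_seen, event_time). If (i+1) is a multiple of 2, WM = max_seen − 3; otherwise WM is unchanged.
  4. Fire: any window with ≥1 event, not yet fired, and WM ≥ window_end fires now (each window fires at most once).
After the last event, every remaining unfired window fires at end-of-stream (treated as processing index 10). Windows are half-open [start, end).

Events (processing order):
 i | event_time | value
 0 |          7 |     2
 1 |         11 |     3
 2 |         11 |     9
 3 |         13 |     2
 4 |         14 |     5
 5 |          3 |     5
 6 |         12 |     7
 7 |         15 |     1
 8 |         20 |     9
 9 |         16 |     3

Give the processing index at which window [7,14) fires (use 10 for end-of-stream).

i=0 t=7 v=2: → [7,14); WM=−∞
i=1 t=11 v=3: → [7,14); WM=8
i=2 t=11 v=9: → [7,14); WM=8
i=3 t=13 v=2: → [7,14); WM=10
i=4 t=14 v=5: → [14,21); WM=10
i=5 t=3 v=5: DROP (t<10-3); WM=11
i=6 t=12 v=7: → [7,14); WM=11
i=7 t=15 v=1: → [14,21); WM=12
i=8 t=20 v=9: → [14,21); WM=12
i=9 t=16 v=3: → [14,21); WM=17; [7,14) fires=4

9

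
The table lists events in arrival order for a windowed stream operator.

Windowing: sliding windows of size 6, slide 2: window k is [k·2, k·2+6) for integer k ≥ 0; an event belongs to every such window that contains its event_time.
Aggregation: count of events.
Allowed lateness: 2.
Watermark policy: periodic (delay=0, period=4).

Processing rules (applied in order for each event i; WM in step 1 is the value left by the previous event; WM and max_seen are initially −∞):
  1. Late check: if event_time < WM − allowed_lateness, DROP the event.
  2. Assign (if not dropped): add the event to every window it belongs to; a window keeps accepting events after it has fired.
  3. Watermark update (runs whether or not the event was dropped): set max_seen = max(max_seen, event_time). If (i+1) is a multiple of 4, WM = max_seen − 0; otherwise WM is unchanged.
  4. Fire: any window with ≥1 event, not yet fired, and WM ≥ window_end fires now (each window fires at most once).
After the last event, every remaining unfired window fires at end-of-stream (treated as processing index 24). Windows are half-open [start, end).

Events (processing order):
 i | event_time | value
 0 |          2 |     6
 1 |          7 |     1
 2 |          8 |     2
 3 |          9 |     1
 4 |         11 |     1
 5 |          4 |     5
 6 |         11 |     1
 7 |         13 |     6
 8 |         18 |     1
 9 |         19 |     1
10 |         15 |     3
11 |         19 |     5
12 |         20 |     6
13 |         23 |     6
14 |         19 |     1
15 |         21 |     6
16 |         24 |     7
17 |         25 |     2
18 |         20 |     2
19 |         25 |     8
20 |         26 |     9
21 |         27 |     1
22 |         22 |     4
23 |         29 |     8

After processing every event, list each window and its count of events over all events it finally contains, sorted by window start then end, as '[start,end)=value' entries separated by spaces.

i=0 t=2 v=6: → [2,8),[0,6); WM=−∞
i=1 t=7 v=1: → [6,12),[4,10),[2,8); WM=−∞
i=2 t=8 v=2: → [8,14),[6,12),[4,10); WM=−∞
i=3 t=9 v=1: → [8,14),[6,12),[4,10); WM=9; [0,6) fires=1 [2,8) fires=2
i=4 t=11 v=1: → [10,16),[8,14),[6,12); WM=9
i=5 t=4 v=5: DROP (t<9-2); WM=9
i=6 t=11 v=1: → [10,16),[8,14),[6,12); WM=9
i=7 t=13 v=6: → [12,18),[10,16),[8,14); WM=13; [4,10) fires=3 [6,12) fires=5
i=8 t=18 v=1: → [18,24),[16,22),[14,20); WM=13
i=9 t=19 v=1: → [18,24),[16,22),[14,20); WM=13
i=10 t=15 v=3: → [14,20),[12,18),[10,16); WM=13
i=11 t=19 v=5: → [18,24),[16,22),[14,20); WM=19; [8,14) fires=5 [10,16) fires=4 [12,18) fires=2
i=12 t=20 v=6: → [20,26),[18,24),[16,22); WM=19
i=13 t=23 v=6: → [22,28),[20,26),[18,24); WM=19
i=14 t=19 v=1: → [18,24),[16,22),[14,20); WM=19
i=15 t=21 v=6: → [20,26),[18,24),[16,22); WM=23; [14,20) fires=5 [16,22) fires=6
i=16 t=24 v=7: → [24,30),[22,28),[20,26); WM=23
i=17 t=25 v=2: → [24,30),[22,28),[20,26); WM=23
i=18 t=20 v=2: DROP (t<23-2); WM=23
i=19 t=25 v=8: → [24,30),[22,28),[20,26); WM=25; [18,24) fires=7
i=20 t=26 v=9: → [26,32),[24,30),[22,28); WM=25
i=21 t=27 v=1: → [26,32),[24,30),[22,28); WM=25
i=22 t=22 v=4: DROP (t<25-2); WM=25
i=23 t=29 v=8: → [28,34),[26,32),[24,30); WM=29; [20,26) fires=6 [22,28) fires=6

[0,6)=1 [2,8)=2 [4,10)=3 [6,12)=5 [8,14)=5 [10,16)=4 [12,18)=2 [14,20)=5 [16,22)=6 [18,24)=7 [20,26)=6 [22,28)=6 [24,30)=6 [26,32)=3 [28,34)=1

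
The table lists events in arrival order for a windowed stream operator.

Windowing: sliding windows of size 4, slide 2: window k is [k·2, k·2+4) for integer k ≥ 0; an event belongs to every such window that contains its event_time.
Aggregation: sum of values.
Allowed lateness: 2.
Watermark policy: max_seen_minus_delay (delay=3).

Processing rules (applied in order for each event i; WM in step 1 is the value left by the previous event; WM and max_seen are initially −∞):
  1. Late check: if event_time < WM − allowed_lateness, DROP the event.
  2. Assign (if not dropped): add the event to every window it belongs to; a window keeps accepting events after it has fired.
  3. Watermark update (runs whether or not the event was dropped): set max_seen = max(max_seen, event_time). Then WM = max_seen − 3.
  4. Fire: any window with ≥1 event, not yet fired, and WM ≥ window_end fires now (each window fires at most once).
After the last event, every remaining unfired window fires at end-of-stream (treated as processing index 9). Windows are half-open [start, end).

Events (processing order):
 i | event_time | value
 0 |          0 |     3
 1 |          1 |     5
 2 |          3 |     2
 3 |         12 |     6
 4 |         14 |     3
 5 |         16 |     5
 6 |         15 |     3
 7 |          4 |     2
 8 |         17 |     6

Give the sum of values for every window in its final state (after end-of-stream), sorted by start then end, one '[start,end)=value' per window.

i=0 t=0 v=3: → [0,4); WM=-3
i=1 t=1 v=5: → [0,4); WM=-2
i=2 t=3 v=2: → [2,6),[0,4); WM=0
i=3 t=12 v=6: → [12,16),[10,14); WM=9; [0,4) fires=10 [2,6) fires=2
i=4 t=14 v=3: → [14,18),[12,16); WM=11
i=5 t=16 v=5: → [16,20),[14,18); WM=13
i=6 t=15 v=3: → [14,18),[12,16); WM=13
i=7 t=4 v=2: DROP (t<13-2); WM=13
i=8 t=17 v=6: → [16,20),[14,18); WM=14; [10,14) fires=6

[0,4)=10 [2,6)=2 [10,14)=6 [12,16)=12 [14,18)=17 [16,20)=11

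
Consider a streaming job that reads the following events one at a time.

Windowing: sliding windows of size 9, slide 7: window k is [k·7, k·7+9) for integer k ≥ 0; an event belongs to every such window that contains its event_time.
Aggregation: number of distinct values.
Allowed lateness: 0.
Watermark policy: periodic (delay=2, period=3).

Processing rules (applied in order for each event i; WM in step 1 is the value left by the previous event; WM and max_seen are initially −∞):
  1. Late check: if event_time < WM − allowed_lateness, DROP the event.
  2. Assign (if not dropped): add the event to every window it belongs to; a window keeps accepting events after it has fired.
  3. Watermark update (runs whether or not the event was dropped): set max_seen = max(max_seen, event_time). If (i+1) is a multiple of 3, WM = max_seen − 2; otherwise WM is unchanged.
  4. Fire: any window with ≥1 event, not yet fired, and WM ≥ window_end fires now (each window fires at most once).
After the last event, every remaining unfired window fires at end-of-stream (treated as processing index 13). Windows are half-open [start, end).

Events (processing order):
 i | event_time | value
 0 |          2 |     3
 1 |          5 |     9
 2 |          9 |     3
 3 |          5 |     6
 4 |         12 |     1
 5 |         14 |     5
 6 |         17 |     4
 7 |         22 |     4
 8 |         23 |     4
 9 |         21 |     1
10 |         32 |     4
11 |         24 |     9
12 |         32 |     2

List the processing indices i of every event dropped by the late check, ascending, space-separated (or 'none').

i=0 t=2 v=3: → [0,9); WM=−∞
i=1 t=5 v=9: → [0,9); WM=−∞
i=2 t=9 v=3: → [7,16); WM=7
i=3 t=5 v=6: DROP (t<7-0); WM=7
i=4 t=12 v=1: → [7,16); WM=7
i=5 t=14 v=5: → [14,23),[7,16); WM=12; [0,9) fires=2
i=6 t=17 v=4: → [14,23); WM=12
i=7 t=22 v=4: → [21,30),[14,23); WM=12
i=8 t=23 v=4: → [21,30); WM=21; [7,16) fires=3
i=9 t=21 v=1: → [21,30),[14,23); WM=21
i=10 t=32 v=4: → [28,37); WM=21
i=11 t=24 v=9: → [21,30); WM=30; [14,23) fires=3 [21,30) fires=3
i=12 t=32 v=2: → [28,37); WM=30

3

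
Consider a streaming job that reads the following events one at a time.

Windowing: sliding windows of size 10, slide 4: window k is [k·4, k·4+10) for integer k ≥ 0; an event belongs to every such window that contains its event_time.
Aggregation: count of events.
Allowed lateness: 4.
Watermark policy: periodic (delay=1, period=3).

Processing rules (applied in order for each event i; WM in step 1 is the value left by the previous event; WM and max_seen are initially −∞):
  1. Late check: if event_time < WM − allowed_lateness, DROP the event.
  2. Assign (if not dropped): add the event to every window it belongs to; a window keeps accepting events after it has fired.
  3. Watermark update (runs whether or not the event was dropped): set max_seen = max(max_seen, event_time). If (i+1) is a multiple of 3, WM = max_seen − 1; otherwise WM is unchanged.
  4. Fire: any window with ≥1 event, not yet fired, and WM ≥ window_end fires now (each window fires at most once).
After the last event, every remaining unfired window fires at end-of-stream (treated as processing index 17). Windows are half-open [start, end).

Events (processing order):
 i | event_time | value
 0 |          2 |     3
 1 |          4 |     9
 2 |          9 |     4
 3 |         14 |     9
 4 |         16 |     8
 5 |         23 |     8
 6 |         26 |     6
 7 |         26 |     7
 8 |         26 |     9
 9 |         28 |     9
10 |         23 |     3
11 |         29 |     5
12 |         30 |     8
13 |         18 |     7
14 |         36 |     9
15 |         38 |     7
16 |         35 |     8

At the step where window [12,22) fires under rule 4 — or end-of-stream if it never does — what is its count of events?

2

i=0 t=2 v=3: → [0,10); WM=−∞
i=1 t=4 v=9: → [4,14),[0,10); WM=−∞
i=2 t=9 v=4: → [8,18),[4,14),[0,10); WM=8
i=3 t=14 v=9: → [12,22),[8,18); WM=8
i=4 t=16 v=8: → [16,26),[12,22),[8,18); WM=8
i=5 t=23 v=8: → [20,30),[16,26); WM=22; [0,10) fires=3 [4,14) fires=2 [8,18) fires=3 [12,22) fires=2
i=6 t=26 v=6: → [24,34),[20,30); WM=22
i=7 t=26 v=7: → [24,34),[20,30); WM=22
i=8 t=26 v=9: → [24,34),[20,30); WM=25
i=9 t=28 v=9: → [28,38),[24,34),[20,30); WM=25
i=10 t=23 v=3: → [20,30),[16,26); WM=25
i=11 t=29 v=5: → [28,38),[24,34),[20,30); WM=28; [16,26) fires=3
i=12 t=30 v=8: → [28,38),[24,34); WM=28
i=13 t=18 v=7: DROP (t<28-4); WM=28
i=14 t=36 v=9: → [36,46),[32,42),[28,38); WM=35; [20,30) fires=7 [24,34) fires=6
i=15 t=38 v=7: → [36,46),[32,42); WM=35
i=16 t=35 v=8: → [32,42),[28,38); WM=35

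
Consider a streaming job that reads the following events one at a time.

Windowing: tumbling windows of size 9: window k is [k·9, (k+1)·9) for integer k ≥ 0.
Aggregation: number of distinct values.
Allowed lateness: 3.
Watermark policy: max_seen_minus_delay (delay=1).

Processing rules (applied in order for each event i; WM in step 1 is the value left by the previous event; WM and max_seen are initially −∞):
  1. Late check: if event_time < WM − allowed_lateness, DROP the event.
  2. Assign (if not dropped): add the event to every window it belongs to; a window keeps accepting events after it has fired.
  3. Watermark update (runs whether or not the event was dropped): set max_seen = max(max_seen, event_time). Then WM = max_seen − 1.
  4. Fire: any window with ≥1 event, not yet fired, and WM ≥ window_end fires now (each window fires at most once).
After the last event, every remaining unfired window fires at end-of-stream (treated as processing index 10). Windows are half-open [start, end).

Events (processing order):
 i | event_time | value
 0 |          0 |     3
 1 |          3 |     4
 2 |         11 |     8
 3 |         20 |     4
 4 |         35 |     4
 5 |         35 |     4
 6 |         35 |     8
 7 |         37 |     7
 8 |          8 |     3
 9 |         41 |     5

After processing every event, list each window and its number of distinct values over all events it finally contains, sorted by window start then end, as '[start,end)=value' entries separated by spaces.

[0,9)=2 [9,18)=1 [18,27)=1 [27,36)=2 [36,45)=2

i=0 t=0 v=3: → [0,9); WM=-1
i=1 t=3 v=4: → [0,9); WM=2
i=2 t=11 v=8: → [9,18); WM=10; [0,9) fires=2
i=3 t=20 v=4: → [18,27); WM=19; [9,18) fires=1
i=4 t=35 v=4: → [27,36); WM=34; [18,27) fires=1
i=5 t=35 v=4: → [27,36); WM=34
i=6 t=35 v=8: → [27,36); WM=34
i=7 t=37 v=7: → [36,45); WM=36; [27,36) fires=2
i=8 t=8 v=3: DROP (t<36-3); WM=36
i=9 t=41 v=5: → [36,45); WM=40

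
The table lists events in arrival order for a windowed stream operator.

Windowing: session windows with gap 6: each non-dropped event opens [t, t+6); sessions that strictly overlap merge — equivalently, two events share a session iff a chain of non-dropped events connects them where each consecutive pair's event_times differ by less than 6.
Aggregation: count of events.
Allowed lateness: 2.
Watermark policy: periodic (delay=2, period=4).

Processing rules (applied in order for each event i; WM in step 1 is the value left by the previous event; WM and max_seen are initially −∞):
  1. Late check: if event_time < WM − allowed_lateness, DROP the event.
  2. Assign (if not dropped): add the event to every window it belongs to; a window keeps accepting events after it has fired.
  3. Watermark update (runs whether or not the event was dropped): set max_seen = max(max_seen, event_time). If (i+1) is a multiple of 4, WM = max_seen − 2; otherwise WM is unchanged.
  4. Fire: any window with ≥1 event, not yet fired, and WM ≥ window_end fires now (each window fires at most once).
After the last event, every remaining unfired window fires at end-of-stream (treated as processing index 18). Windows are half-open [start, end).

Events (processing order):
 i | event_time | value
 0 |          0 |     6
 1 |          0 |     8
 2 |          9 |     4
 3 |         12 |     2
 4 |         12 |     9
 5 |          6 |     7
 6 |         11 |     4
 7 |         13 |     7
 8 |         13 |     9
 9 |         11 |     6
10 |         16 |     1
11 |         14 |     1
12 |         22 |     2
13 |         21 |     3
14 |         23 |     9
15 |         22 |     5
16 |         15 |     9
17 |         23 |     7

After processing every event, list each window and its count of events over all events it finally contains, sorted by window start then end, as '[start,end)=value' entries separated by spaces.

[0,6)=2 [9,29)=14

i=0 t=0 v=6: → [0,6); WM=−∞
i=1 t=0 v=8: → [0,6); WM=−∞
i=2 t=9 v=4: → [9,15); WM=−∞
i=3 t=12 v=2: → [9,18); WM=10
i=4 t=12 v=9: → [9,18); WM=10
i=5 t=6 v=7: DROP (t<10-2); WM=10
i=6 t=11 v=4: → [9,18); WM=10
i=7 t=13 v=7: → [9,19); WM=11
i=8 t=13 v=9: → [9,19); WM=11
i=9 t=11 v=6: → [9,19); WM=11
i=10 t=16 v=1: → [9,22); WM=11
i=11 t=14 v=1: → [9,22); WM=14
i=12 t=22 v=2: → [22,28); WM=14
i=13 t=21 v=3: → [9,28); WM=14
i=14 t=23 v=9: → [9,29); WM=14
i=15 t=22 v=5: → [9,29); WM=21
i=16 t=15 v=9: DROP (t<21-2); WM=21
i=17 t=23 v=7: → [9,29); WM=21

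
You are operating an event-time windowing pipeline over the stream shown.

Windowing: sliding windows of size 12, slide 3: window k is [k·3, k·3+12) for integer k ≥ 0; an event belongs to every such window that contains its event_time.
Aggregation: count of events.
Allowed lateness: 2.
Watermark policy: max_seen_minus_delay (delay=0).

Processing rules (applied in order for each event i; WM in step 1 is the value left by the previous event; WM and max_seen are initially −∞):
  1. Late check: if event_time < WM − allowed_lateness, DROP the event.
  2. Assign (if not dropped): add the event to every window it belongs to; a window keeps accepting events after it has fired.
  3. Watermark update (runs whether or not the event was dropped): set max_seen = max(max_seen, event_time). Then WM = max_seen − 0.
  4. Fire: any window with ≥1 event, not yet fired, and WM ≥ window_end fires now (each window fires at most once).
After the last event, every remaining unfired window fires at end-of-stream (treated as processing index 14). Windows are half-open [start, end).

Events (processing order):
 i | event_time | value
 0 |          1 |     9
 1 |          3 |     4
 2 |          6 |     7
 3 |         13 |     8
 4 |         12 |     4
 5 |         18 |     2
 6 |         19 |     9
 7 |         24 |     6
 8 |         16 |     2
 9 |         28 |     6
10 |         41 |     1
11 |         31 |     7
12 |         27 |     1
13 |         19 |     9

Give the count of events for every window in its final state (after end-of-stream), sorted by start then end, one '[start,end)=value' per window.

i=0 t=1 v=9: → [0,12); WM=1
i=1 t=3 v=4: → [3,15),[0,12); WM=3
i=2 t=6 v=7: → [6,18),[3,15),[0,12); WM=6
i=3 t=13 v=8: → [12,24),[9,21),[6,18),[3,15); WM=13; [0,12) fires=3
i=4 t=12 v=4: → [12,24),[9,21),[6,18),[3,15); WM=13
i=5 t=18 v=2: → [18,30),[15,27),[12,24),[9,21); WM=18; [3,15) fires=4 [6,18) fires=3
i=6 t=19 v=9: → [18,30),[15,27),[12,24),[9,21); WM=19
i=7 t=24 v=6: → [24,36),[21,33),[18,30),[15,27); WM=24; [9,21) fires=4 [12,24) fires=4
i=8 t=16 v=2: DROP (t<24-2); WM=24
i=9 t=28 v=6: → [27,39),[24,36),[21,33),[18,30); WM=28; [15,27) fires=3
i=10 t=41 v=1: → [39,51),[36,48),[33,45),[30,42); WM=41; [18,30) fires=4 [21,33) fires=2 [24,36) fires=2 [27,39) fires=1
i=11 t=31 v=7: DROP (t<41-2); WM=41
i=12 t=27 v=1: DROP (t<41-2); WM=41
i=13 t=19 v=9: DROP (t<41-2); WM=41

[0,12)=3 [3,15)=4 [6,18)=3 [9,21)=4 [12,24)=4 [15,27)=3 [18,30)=4 [21,33)=2 [24,36)=2 [27,39)=1 [30,42)=1 [33,45)=1 [36,48)=1 [39,51)=1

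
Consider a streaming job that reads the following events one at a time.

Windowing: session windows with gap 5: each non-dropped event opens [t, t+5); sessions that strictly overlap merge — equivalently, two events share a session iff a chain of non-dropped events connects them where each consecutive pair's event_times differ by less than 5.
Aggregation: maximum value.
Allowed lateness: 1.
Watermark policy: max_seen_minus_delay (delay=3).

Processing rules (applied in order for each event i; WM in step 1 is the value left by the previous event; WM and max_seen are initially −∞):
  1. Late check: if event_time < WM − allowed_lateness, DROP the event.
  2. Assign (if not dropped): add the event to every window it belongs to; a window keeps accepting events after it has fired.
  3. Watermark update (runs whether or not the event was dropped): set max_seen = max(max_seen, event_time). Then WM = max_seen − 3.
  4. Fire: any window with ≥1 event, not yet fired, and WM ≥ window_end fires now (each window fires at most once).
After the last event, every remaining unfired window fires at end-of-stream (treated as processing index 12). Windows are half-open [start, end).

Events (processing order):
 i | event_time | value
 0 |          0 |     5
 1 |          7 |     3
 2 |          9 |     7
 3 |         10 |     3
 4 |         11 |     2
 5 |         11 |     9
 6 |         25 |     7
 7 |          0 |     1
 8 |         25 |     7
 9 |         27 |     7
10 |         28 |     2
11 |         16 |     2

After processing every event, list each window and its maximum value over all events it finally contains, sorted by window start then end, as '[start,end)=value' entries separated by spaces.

[0,5)=5 [7,16)=9 [25,33)=7

i=0 t=0 v=5: → [0,5); WM=-3
i=1 t=7 v=3: → [7,12); WM=4
i=2 t=9 v=7: → [7,14); WM=6
i=3 t=10 v=3: → [7,15); WM=7
i=4 t=11 v=2: → [7,16); WM=8
i=5 t=11 v=9: → [7,16); WM=8
i=6 t=25 v=7: → [25,30); WM=22
i=7 t=0 v=1: DROP (t<22-1); WM=22
i=8 t=25 v=7: → [25,30); WM=22
i=9 t=27 v=7: → [25,32); WM=24
i=10 t=28 v=2: → [25,33); WM=25
i=11 t=16 v=2: DROP (t<25-1); WM=25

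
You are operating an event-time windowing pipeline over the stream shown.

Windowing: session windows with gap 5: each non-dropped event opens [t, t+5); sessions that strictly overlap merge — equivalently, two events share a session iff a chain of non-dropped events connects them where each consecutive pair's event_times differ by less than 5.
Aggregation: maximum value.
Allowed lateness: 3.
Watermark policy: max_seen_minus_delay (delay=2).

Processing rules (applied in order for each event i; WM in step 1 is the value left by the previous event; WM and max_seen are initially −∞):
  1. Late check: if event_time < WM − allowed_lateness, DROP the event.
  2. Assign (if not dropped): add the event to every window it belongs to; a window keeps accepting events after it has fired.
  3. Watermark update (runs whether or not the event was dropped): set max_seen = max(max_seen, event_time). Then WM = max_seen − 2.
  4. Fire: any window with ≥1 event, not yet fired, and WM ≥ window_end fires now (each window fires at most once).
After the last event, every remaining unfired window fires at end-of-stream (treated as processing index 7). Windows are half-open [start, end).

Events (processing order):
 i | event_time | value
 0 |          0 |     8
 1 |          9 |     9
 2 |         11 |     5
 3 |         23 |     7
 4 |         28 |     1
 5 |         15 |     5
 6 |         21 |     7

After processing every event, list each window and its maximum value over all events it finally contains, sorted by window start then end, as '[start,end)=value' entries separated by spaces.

i=0 t=0 v=8: → [0,5); WM=-2
i=1 t=9 v=9: → [9,14); WM=7
i=2 t=11 v=5: → [9,16); WM=9
i=3 t=23 v=7: → [23,28); WM=21
i=4 t=28 v=1: → [28,33); WM=26
i=5 t=15 v=5: DROP (t<26-3); WM=26
i=6 t=21 v=7: DROP (t<26-3); WM=26

[0,5)=8 [9,16)=9 [23,28)=7 [28,33)=1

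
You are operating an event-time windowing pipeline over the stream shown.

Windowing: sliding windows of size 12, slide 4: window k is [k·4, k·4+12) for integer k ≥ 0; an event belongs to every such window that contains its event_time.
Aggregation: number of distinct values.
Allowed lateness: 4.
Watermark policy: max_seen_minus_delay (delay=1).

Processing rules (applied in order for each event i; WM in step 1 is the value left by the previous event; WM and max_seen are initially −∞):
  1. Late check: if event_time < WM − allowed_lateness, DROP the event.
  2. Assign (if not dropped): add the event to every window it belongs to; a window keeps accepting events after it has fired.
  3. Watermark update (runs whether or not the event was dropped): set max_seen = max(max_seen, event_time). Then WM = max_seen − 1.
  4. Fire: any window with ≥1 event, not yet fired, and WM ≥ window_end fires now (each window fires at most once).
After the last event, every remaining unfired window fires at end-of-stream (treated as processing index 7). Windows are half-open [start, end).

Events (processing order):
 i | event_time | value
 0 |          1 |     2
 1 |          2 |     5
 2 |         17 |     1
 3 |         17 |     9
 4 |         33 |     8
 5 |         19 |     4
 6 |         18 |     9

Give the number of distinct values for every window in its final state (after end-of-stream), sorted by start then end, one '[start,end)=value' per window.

i=0 t=1 v=2: → [0,12); WM=0
i=1 t=2 v=5: → [0,12); WM=1
i=2 t=17 v=1: → [16,28),[12,24),[8,20); WM=16; [0,12) fires=2
i=3 t=17 v=9: → [16,28),[12,24),[8,20); WM=16
i=4 t=33 v=8: → [32,44),[28,40),[24,36); WM=32; [8,20) fires=2 [12,24) fires=2 [16,28) fires=2
i=5 t=19 v=4: DROP (t<32-4); WM=32
i=6 t=18 v=9: DROP (t<32-4); WM=32

[0,12)=2 [8,20)=2 [12,24)=2 [16,28)=2 [24,36)=1 [28,40)=1 [32,44)=1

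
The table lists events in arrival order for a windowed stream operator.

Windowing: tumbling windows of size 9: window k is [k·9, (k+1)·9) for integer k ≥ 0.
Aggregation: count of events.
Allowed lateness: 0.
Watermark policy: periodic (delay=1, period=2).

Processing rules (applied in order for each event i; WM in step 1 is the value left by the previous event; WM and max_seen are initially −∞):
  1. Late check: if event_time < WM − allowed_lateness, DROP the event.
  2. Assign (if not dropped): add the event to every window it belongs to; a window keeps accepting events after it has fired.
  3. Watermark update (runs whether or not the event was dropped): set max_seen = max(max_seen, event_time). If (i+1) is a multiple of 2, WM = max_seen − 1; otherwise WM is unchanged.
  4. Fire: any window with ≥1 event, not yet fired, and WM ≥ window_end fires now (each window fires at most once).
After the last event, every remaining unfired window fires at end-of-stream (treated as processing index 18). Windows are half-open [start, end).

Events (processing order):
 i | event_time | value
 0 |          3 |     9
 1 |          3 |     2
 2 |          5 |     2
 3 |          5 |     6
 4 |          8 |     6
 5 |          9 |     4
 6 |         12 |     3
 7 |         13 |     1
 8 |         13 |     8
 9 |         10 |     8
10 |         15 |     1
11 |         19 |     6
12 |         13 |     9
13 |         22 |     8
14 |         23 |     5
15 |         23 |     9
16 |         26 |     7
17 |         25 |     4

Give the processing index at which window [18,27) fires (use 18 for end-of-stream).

18

i=0 t=3 v=9: → [0,9); WM=−∞
i=1 t=3 v=2: → [0,9); WM=2
i=2 t=5 v=2: → [0,9); WM=2
i=3 t=5 v=6: → [0,9); WM=4
i=4 t=8 v=6: → [0,9); WM=4
i=5 t=9 v=4: → [9,18); WM=8
i=6 t=12 v=3: → [9,18); WM=8
i=7 t=13 v=1: → [9,18); WM=12; [0,9) fires=5
i=8 t=13 v=8: → [9,18); WM=12
i=9 t=10 v=8: DROP (t<12-0); WM=12
i=10 t=15 v=1: → [9,18); WM=12
i=11 t=19 v=6: → [18,27); WM=18; [9,18) fires=5
i=12 t=13 v=9: DROP (t<18-0); WM=18
i=13 t=22 v=8: → [18,27); WM=21
i=14 t=23 v=5: → [18,27); WM=21
i=15 t=23 v=9: → [18,27); WM=22
i=16 t=26 v=7: → [18,27); WM=22
i=17 t=25 v=4: → [18,27); WM=25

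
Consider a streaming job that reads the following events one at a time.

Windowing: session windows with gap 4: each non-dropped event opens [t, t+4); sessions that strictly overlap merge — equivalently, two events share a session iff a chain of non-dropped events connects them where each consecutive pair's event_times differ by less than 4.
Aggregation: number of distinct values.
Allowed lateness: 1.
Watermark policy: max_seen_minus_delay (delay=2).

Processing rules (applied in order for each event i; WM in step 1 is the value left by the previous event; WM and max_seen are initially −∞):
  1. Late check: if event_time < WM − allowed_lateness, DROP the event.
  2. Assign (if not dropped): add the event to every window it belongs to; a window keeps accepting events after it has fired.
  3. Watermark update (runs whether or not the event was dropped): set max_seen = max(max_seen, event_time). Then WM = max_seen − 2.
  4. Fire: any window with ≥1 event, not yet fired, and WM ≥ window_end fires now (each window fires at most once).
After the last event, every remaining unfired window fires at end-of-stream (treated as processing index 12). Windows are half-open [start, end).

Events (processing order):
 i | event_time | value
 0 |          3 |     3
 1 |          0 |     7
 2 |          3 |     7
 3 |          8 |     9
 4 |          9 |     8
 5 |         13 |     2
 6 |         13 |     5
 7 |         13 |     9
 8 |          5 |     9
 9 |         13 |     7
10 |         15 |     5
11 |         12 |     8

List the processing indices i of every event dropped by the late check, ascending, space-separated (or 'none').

8

i=0 t=3 v=3: → [3,7); WM=1
i=1 t=0 v=7: → [0,7); WM=1
i=2 t=3 v=7: → [0,7); WM=1
i=3 t=8 v=9: → [8,12); WM=6
i=4 t=9 v=8: → [8,13); WM=7
i=5 t=13 v=2: → [13,17); WM=11
i=6 t=13 v=5: → [13,17); WM=11
i=7 t=13 v=9: → [13,17); WM=11
i=8 t=5 v=9: DROP (t<11-1); WM=11
i=9 t=13 v=7: → [13,17); WM=11
i=10 t=15 v=5: → [13,19); WM=13
i=11 t=12 v=8: → [8,19); WM=13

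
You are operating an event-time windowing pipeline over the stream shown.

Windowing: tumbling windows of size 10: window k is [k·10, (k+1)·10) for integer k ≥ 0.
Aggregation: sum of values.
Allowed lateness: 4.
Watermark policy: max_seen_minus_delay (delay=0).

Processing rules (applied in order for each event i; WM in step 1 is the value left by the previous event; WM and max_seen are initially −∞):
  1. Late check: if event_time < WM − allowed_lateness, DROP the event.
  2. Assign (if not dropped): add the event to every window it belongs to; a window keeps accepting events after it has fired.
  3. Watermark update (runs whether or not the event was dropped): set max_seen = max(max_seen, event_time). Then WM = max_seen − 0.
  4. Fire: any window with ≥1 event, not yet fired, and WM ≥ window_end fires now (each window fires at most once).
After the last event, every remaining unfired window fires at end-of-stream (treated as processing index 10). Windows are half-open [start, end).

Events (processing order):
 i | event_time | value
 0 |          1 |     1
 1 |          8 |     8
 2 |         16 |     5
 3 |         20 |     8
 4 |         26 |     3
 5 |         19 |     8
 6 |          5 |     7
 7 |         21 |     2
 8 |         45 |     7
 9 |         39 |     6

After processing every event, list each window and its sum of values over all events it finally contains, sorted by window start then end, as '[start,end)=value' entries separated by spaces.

i=0 t=1 v=1: → [0,10); WM=1
i=1 t=8 v=8: → [0,10); WM=8
i=2 t=16 v=5: → [10,20); WM=16; [0,10) fires=9
i=3 t=20 v=8: → [20,30); WM=20; [10,20) fires=5
i=4 t=26 v=3: → [20,30); WM=26
i=5 t=19 v=8: DROP (t<26-4); WM=26
i=6 t=5 v=7: DROP (t<26-4); WM=26
i=7 t=21 v=2: DROP (t<26-4); WM=26
i=8 t=45 v=7: → [40,50); WM=45; [20,30) fires=11
i=9 t=39 v=6: DROP (t<45-4); WM=45

[0,10)=9 [10,20)=5 [20,30)=11 [40,50)=7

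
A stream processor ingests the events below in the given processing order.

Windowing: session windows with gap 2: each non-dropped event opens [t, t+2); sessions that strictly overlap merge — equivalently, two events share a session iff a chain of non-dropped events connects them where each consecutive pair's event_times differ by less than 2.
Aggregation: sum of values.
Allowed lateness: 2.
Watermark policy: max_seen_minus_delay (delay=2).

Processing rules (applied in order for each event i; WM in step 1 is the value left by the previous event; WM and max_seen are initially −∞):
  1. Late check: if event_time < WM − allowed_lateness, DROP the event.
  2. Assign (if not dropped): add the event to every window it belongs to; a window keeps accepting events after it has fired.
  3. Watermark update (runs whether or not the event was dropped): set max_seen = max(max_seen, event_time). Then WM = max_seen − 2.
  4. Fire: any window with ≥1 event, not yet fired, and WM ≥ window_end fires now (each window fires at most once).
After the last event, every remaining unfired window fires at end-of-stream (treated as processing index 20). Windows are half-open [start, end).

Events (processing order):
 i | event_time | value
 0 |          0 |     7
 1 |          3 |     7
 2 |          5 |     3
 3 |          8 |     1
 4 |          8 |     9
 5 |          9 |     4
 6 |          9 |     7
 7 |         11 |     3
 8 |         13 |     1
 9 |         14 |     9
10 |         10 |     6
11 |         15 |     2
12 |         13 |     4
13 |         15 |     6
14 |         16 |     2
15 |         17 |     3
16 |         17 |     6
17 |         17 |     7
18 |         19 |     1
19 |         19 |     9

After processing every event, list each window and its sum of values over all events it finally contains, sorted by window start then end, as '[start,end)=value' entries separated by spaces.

i=0 t=0 v=7: → [0,2); WM=-2
i=1 t=3 v=7: → [3,5); WM=1
i=2 t=5 v=3: → [5,7); WM=3
i=3 t=8 v=1: → [8,10); WM=6
i=4 t=8 v=9: → [8,10); WM=6
i=5 t=9 v=4: → [8,11); WM=7
i=6 t=9 v=7: → [8,11); WM=7
i=7 t=11 v=3: → [11,13); WM=9
i=8 t=13 v=1: → [13,15); WM=11
i=9 t=14 v=9: → [13,16); WM=12
i=10 t=10 v=6: → [8,13); WM=12
i=11 t=15 v=2: → [13,17); WM=13
i=12 t=13 v=4: → [13,17); WM=13
i=13 t=15 v=6: → [13,17); WM=13
i=14 t=16 v=2: → [13,18); WM=14
i=15 t=17 v=3: → [13,19); WM=15
i=16 t=17 v=6: → [13,19); WM=15
i=17 t=17 v=7: → [13,19); WM=15
i=18 t=19 v=1: → [19,21); WM=17
i=19 t=19 v=9: → [19,21); WM=17

[0,2)=7 [3,5)=7 [5,7)=3 [8,13)=30 [13,19)=40 [19,21)=10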